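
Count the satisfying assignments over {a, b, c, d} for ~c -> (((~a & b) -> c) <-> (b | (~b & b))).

Initial set: {(~c -> (((~a & b) -> c) <-> (b | (~b & b))))}.
(~c -> (((~a & b) -> c) <-> (b | (~b & b)))): β-rule — branch into ~~c  //  (((~a & b) -> c) <-> (b | (~b & b))).
  branch 1 (add ~~c):
    ○ open, literals {c=true}.
  branch 2 (add (((~a & b) -> c) <-> (b | (~b & b)))):
    (((~a & b) -> c) <-> (b | (~b & b))): β-rule — branch into ((~a & b) -> c), (b | (~b & b))  //  ~((~a & b) -> c), ~(b | (~b & b)).
      branch 2.1 (add ((~a & b) -> c), (b | (~b & b))):
        ((~a & b) -> c): β-rule — branch into ~(~a & b)  //  c.
          branch 2.1.1 (add ~(~a & b)):
            (b | (~b & b)): β-rule — branch into b  //  (~b & b).
              branch 2.1.1.1 (add b):
                ~(~a & b): β-rule — branch into ~~a  //  ~b.
                  branch 2.1.1.1.1 (add ~~a):
                    ○ open, literals {a=true, b=true}.
                  branch 2.1.1.1.2 (add ~b):
                    × closes — contains both b and ~b.
              branch 2.1.1.2 (add (~b & b)):
                (~b & b): α-rule — add ~b, b.
                × closes — contains both b and ~b.
          branch 2.1.2 (add c):
            (b | (~b & b)): β-rule — branch into b  //  (~b & b).
              branch 2.1.2.1 (add b):
                ○ open, literals {b=true, c=true}.
              branch 2.1.2.2 (add (~b & b)):
                (~b & b): α-rule — add ~b, b.
                × closes — contains both b and ~b.
      branch 2.2 (add ~((~a & b) -> c), ~(b | (~b & b))):
        ~((~a & b) -> c): α-rule — add (~a & b), ~c.
        ~(b | (~b & b)): α-rule — add ~b, ~(~b & b).
        (~a & b): α-rule — add ~a, b.
        × closes — contains both b and ~b.
4 branches closed, 3 open.
Each open branch fixes some atoms; the unmentioned ones are free. Counting distinct full assignments: branch {c=true} (a, b, d) contributes 8 new; branch {a=true, b=true} (c, d) contributes 2 new; branch {b=true, c=true} (a, d) contributes 0 new. Total: 10.

10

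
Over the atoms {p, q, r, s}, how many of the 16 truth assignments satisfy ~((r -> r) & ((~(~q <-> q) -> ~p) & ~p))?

8

Initial set: {~((r -> r) & ((~(~q <-> q) -> ~p) & ~p))}.
~((r -> r) & ((~(~q <-> q) -> ~p) & ~p)): β-rule — branch into ~(r -> r)  //  ~((~(~q <-> q) -> ~p) & ~p).
  branch 1 (add ~(r -> r)):
    ~(r -> r): α-rule — add r, ~r.
    × closes — contains both r and ~r.
  branch 2 (add ~((~(~q <-> q) -> ~p) & ~p)):
    ~((~(~q <-> q) -> ~p) & ~p): β-rule — branch into ~(~(~q <-> q) -> ~p)  //  ~~p.
      branch 2.1 (add ~(~(~q <-> q) -> ~p)):
        ~(~(~q <-> q) -> ~p): α-rule — add ~(~q <-> q), ~~p.
        ~(~q <-> q): β-rule — branch into ~q, ~q  //  ~~q, q.
          branch 2.1.1 (add ~q, ~q):
            ○ open, literals {p=true, q=false}.
          branch 2.1.2 (add ~~q, q):
            ○ open, literals {p=true, q=true}.
      branch 2.2 (add ~~p):
        ○ open, literals {p=true}.
1 branch closed, 3 open.
Each open branch fixes some atoms; the unmentioned ones are free. Counting distinct full assignments: branch {p=true, q=false} (r, s) contributes 4 new; branch {p=true, q=true} (r, s) contributes 4 new; branch {p=true} (q, r, s) contributes 0 new. Total: 8.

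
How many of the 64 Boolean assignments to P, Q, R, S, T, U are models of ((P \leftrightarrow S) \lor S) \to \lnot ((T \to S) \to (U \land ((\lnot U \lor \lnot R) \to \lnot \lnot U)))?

Initial set: {(((P \leftrightarrow S) \lor S) \to \lnot ((T \to S) \to (U \land ((\lnot U \lor \lnot R) \to \lnot \lnot U))))}.
(((P \leftrightarrow S) \lor S) \to \lnot ((T \to S) \to (U \land ((\lnot U \lor \lnot R) \to \lnot \lnot U)))): β-rule — branch into \lnot ((P \leftrightarrow S) \lor S)  //  \lnot ((T \to S) \to (U \land ((\lnot U \lor \lnot R) \to \lnot \lnot U))).
  branch 1 (add \lnot ((P \leftrightarrow S) \lor S)):
    \lnot ((P \leftrightarrow S) \lor S): α-rule — add \lnot (P \leftrightarrow S), \lnot S.
    \lnot (P \leftrightarrow S): β-rule — branch into P, \lnot S  //  \lnot P, S.
      branch 1.1 (add P, \lnot S):
        ○ open, literals {P=T, S=F}.
      branch 1.2 (add \lnot P, S):
        × closes — contains both S and \lnot S.
  branch 2 (add \lnot ((T \to S) \to (U \land ((\lnot U \lor \lnot R) \to \lnot \lnot U)))):
    \lnot ((T \to S) \to (U \land ((\lnot U \lor \lnot R) \to \lnot \lnot U))): α-rule — add (T \to S), \lnot (U \land ((\lnot U \lor \lnot R) \to \lnot \lnot U)).
    (T \to S): β-rule — branch into \lnot T  //  S.
      branch 2.1 (add \lnot T):
        \lnot (U \land ((\lnot U \lor \lnot R) \to \lnot \lnot U)): β-rule — branch into \lnot U  //  \lnot ((\lnot U \lor \lnot R) \to \lnot \lnot U).
          branch 2.1.1 (add \lnot U):
            ○ open, literals {T=F, U=F}.
          branch 2.1.2 (add \lnot ((\lnot U \lor \lnot R) \to \lnot \lnot U)):
            \lnot ((\lnot U \lor \lnot R) \to \lnot \lnot U): α-rule — add (\lnot U \lor \lnot R), \lnot \lnot \lnot U.
            \lnot \lnot \lnot U: drop double negation, giving \lnot U.
            (\lnot U \lor \lnot R): β-rule — branch into \lnot U  //  \lnot R.
              branch 2.1.2.1 (add \lnot U):
                ○ open, literals {T=F, U=F}.
              branch 2.1.2.2 (add \lnot R):
                ○ open, literals {R=F, T=F, U=F}.
      branch 2.2 (add S):
        \lnot (U \land ((\lnot U \lor \lnot R) \to \lnot \lnot U)): β-rule — branch into \lnot U  //  \lnot ((\lnot U \lor \lnot R) \to \lnot \lnot U).
          branch 2.2.1 (add \lnot U):
            ○ open, literals {S=T, U=F}.
          branch 2.2.2 (add \lnot ((\lnot U \lor \lnot R) \to \lnot \lnot U)):
            \lnot ((\lnot U \lor \lnot R) \to \lnot \lnot U): α-rule — add (\lnot U \lor \lnot R), \lnot \lnot \lnot U.
            \lnot \lnot \lnot U: drop double negation, giving \lnot U.
            (\lnot U \lor \lnot R): β-rule — branch into \lnot U  //  \lnot R.
              branch 2.2.2.1 (add \lnot U):
                ○ open, literals {S=T, U=F}.
              branch 2.2.2.2 (add \lnot R):
                ○ open, literals {R=F, S=T, U=F}.
1 branch closed, 7 open.
Each open branch fixes some atoms; the unmentioned ones are free. Counting distinct full assignments: branch {P=T, S=F} (Q, R, T, U) contributes 16 new; branch {T=F, U=F} (P, Q, R, S) contributes 12 new; branch {T=F, U=F} (P, Q, R, S) contributes 0 new; branch {R=F, T=F, U=F} (P, Q, S) contributes 0 new; branch {S=T, U=F} (P, Q, R, T) contributes 8 new; branch {S=T, U=F} (P, Q, R, T) contributes 0 new; branch {R=F, S=T, U=F} (P, Q, T) contributes 0 new. Total: 36.

36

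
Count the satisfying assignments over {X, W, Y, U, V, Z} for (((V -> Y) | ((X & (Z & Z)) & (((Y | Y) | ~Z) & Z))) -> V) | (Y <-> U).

Initial set: {((((V -> Y) | ((X & (Z & Z)) & (((Y | Y) | ~Z) & Z))) -> V) | (Y <-> U))}.
((((V -> Y) | ((X & (Z & Z)) & (((Y | Y) | ~Z) & Z))) -> V) | (Y <-> U)): β-rule — branch into (((V -> Y) | ((X & (Z & Z)) & (((Y | Y) | ~Z) & Z))) -> V)  //  (Y <-> U).
  branch 1 (add (((V -> Y) | ((X & (Z & Z)) & (((Y | Y) | ~Z) & Z))) -> V)):
    (((V -> Y) | ((X & (Z & Z)) & (((Y | Y) | ~Z) & Z))) -> V): β-rule — branch into ~((V -> Y) | ((X & (Z & Z)) & (((Y | Y) | ~Z) & Z)))  //  V.
      branch 1.1 (add ~((V -> Y) | ((X & (Z & Z)) & (((Y | Y) | ~Z) & Z)))):
        ~((V -> Y) | ((X & (Z & Z)) & (((Y | Y) | ~Z) & Z))): α-rule — add ~(V -> Y), ~((X & (Z & Z)) & (((Y | Y) | ~Z) & Z)).
        ~(V -> Y): α-rule — add V, ~Y.
        ~((X & (Z & Z)) & (((Y | Y) | ~Z) & Z)): β-rule — branch into ~(X & (Z & Z))  //  ~(((Y | Y) | ~Z) & Z).
          branch 1.1.1 (add ~(X & (Z & Z))):
            ~(X & (Z & Z)): β-rule — branch into ~X  //  ~(Z & Z).
              branch 1.1.1.1 (add ~X):
                ○ open, literals {V=true, X=false, Y=false}.
              branch 1.1.1.2 (add ~(Z & Z)):
                ~(Z & Z): β-rule — branch into ~Z  //  ~Z.
                  branch 1.1.1.2.1 (add ~Z):
                    ○ open, literals {V=true, Y=false, Z=false}.
                  branch 1.1.1.2.2 (add ~Z):
                    ○ open, literals {V=true, Y=false, Z=false}.
          branch 1.1.2 (add ~(((Y | Y) | ~Z) & Z)):
            ~(((Y | Y) | ~Z) & Z): β-rule — branch into ~((Y | Y) | ~Z)  //  ~Z.
              branch 1.1.2.1 (add ~((Y | Y) | ~Z)):
                ~((Y | Y) | ~Z): α-rule — add ~(Y | Y), ~~Z.
                ~(Y | Y): α-rule — add ~Y, ~Y.
                ○ open, literals {V=true, Y=false, Z=true}.
              branch 1.1.2.2 (add ~Z):
                ○ open, literals {V=true, Y=false, Z=false}.
      branch 1.2 (add V):
        ○ open, literals {V=true}.
  branch 2 (add (Y <-> U)):
    (Y <-> U): β-rule — branch into Y, U  //  ~Y, ~U.
      branch 2.1 (add Y, U):
        ○ open, literals {U=true, Y=true}.
      branch 2.2 (add ~Y, ~U):
        ○ open, literals {U=false, Y=false}.
0 branches closed, 8 open.
Each open branch fixes some atoms; the unmentioned ones are free. Counting distinct full assignments: branch {V=true, X=false, Y=false} (W, U, Z) contributes 8 new; branch {V=true, Y=false, Z=false} (X, W, U) contributes 4 new; branch {V=true, Y=false, Z=false} (X, W, U) contributes 0 new; branch {V=true, Y=false, Z=true} (X, W, U) contributes 4 new; branch {V=true, Y=false, Z=false} (X, W, U) contributes 0 new; branch {V=true} (X, W, Y, U, Z) contributes 16 new; branch {U=true, Y=true} (X, W, V, Z) contributes 8 new; branch {U=false, Y=false} (X, W, V, Z) contributes 8 new. Total: 48.

48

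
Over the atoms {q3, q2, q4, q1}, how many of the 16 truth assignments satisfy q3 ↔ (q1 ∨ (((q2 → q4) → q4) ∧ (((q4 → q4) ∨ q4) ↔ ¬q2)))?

Initial set: {(q3 ↔ (q1 ∨ (((q2 → q4) → q4) ∧ (((q4 → q4) ∨ q4) ↔ ¬q2))))}.
(q3 ↔ (q1 ∨ (((q2 → q4) → q4) ∧ (((q4 → q4) ∨ q4) ↔ ¬q2)))): β-rule — branch into q3, (q1 ∨ (((q2 → q4) → q4) ∧ (((q4 → q4) ∨ q4) ↔ ¬q2)))  //  ¬q3, ¬(q1 ∨ (((q2 → q4) → q4) ∧ (((q4 → q4) ∨ q4) ↔ ¬q2))).
  branch 1 (add q3, (q1 ∨ (((q2 → q4) → q4) ∧ (((q4 → q4) ∨ q4) ↔ ¬q2)))):
    (q1 ∨ (((q2 → q4) → q4) ∧ (((q4 → q4) ∨ q4) ↔ ¬q2))): β-rule — branch into q1  //  (((q2 → q4) → q4) ∧ (((q4 → q4) ∨ q4) ↔ ¬q2)).
      branch 1.1 (add q1):
        ○ open, literals {q1=T, q3=T}.
      branch 1.2 (add (((q2 → q4) → q4) ∧ (((q4 → q4) ∨ q4) ↔ ¬q2))):
        (((q2 → q4) → q4) ∧ (((q4 → q4) ∨ q4) ↔ ¬q2)): α-rule — add ((q2 → q4) → q4), (((q4 → q4) ∨ q4) ↔ ¬q2).
        ((q2 → q4) → q4): β-rule — branch into ¬(q2 → q4)  //  q4.
          branch 1.2.1 (add ¬(q2 → q4)):
            ¬(q2 → q4): α-rule — add q2, ¬q4.
            (((q4 → q4) ∨ q4) ↔ ¬q2): β-rule — branch into ((q4 → q4) ∨ q4), ¬q2  //  ¬((q4 → q4) ∨ q4), ¬¬q2.
              branch 1.2.1.1 (add ((q4 → q4) ∨ q4), ¬q2):
                × closes — contains both q2 and ¬q2.
              branch 1.2.1.2 (add ¬((q4 → q4) ∨ q4), ¬¬q2):
                ¬((q4 → q4) ∨ q4): α-rule — add ¬(q4 → q4), ¬q4.
                ¬(q4 → q4): α-rule — add q4, ¬q4.
                × closes — contains both q4 and ¬q4.
          branch 1.2.2 (add q4):
            (((q4 → q4) ∨ q4) ↔ ¬q2): β-rule — branch into ((q4 → q4) ∨ q4), ¬q2  //  ¬((q4 → q4) ∨ q4), ¬¬q2.
              branch 1.2.2.1 (add ((q4 → q4) ∨ q4), ¬q2):
                ((q4 → q4) ∨ q4): β-rule — branch into (q4 → q4)  //  q4.
                  branch 1.2.2.1.1 (add (q4 → q4)):
                    (q4 → q4): β-rule — branch into ¬q4  //  q4.
                      branch 1.2.2.1.1.1 (add ¬q4):
                        × closes — contains both q4 and ¬q4.
                      branch 1.2.2.1.1.2 (add q4):
                        ○ open, literals {q2=F, q3=T, q4=T}.
                  branch 1.2.2.1.2 (add q4):
                    ○ open, literals {q2=F, q3=T, q4=T}.
              branch 1.2.2.2 (add ¬((q4 → q4) ∨ q4), ¬¬q2):
                ¬((q4 → q4) ∨ q4): α-rule — add ¬(q4 → q4), ¬q4.
                × closes — contains both q4 and ¬q4.
  branch 2 (add ¬q3, ¬(q1 ∨ (((q2 → q4) → q4) ∧ (((q4 → q4) ∨ q4) ↔ ¬q2)))):
    ¬(q1 ∨ (((q2 → q4) → q4) ∧ (((q4 → q4) ∨ q4) ↔ ¬q2))): α-rule — add ¬q1, ¬(((q2 → q4) → q4) ∧ (((q4 → q4) ∨ q4) ↔ ¬q2)).
    ¬(((q2 → q4) → q4) ∧ (((q4 → q4) ∨ q4) ↔ ¬q2)): β-rule — branch into ¬((q2 → q4) → q4)  //  ¬(((q4 → q4) ∨ q4) ↔ ¬q2).
      branch 2.1 (add ¬((q2 → q4) → q4)):
        ¬((q2 → q4) → q4): α-rule — add (q2 → q4), ¬q4.
        (q2 → q4): β-rule — branch into ¬q2  //  q4.
          branch 2.1.1 (add ¬q2):
            ○ open, literals {q1=F, q2=F, q3=F, q4=F}.
          branch 2.1.2 (add q4):
            × closes — contains both q4 and ¬q4.
      branch 2.2 (add ¬(((q4 → q4) ∨ q4) ↔ ¬q2)):
        ¬(((q4 → q4) ∨ q4) ↔ ¬q2): β-rule — branch into ((q4 → q4) ∨ q4), ¬¬q2  //  ¬((q4 → q4) ∨ q4), ¬q2.
          branch 2.2.1 (add ((q4 → q4) ∨ q4), ¬¬q2):
            ((q4 → q4) ∨ q4): β-rule — branch into (q4 → q4)  //  q4.
              branch 2.2.1.1 (add (q4 → q4)):
                (q4 → q4): β-rule — branch into ¬q4  //  q4.
                  branch 2.2.1.1.1 (add ¬q4):
                    ○ open, literals {q1=F, q2=T, q3=F, q4=F}.
                  branch 2.2.1.1.2 (add q4):
                    ○ open, literals {q1=F, q2=T, q3=F, q4=T}.
              branch 2.2.1.2 (add q4):
                ○ open, literals {q1=F, q2=T, q3=F, q4=T}.
          branch 2.2.2 (add ¬((q4 → q4) ∨ q4), ¬q2):
            ¬((q4 → q4) ∨ q4): α-rule — add ¬(q4 → q4), ¬q4.
            ¬(q4 → q4): α-rule — add q4, ¬q4.
            × closes — contains both q4 and ¬q4.
6 branches closed, 7 open.
Each open branch fixes some atoms; the unmentioned ones are free. Counting distinct full assignments: branch {q1=T, q3=T} (q2, q4) contributes 4 new; branch {q2=F, q3=T, q4=T} (q1) contributes 1 new; branch {q2=F, q3=T, q4=T} (q1) contributes 0 new; branch {q1=F, q2=F, q3=F, q4=F} (none free) contributes 1 new; branch {q1=F, q2=T, q3=F, q4=F} (none free) contributes 1 new; branch {q1=F, q2=T, q3=F, q4=T} (none free) contributes 1 new; branch {q1=F, q2=T, q3=F, q4=T} (none free) contributes 0 new. Total: 8.

8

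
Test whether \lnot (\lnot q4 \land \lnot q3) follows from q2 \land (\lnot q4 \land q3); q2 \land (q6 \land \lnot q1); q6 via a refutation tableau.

Yes

Initial set: {T (q2 \land (\lnot q4 \land q3)); T (q2 \land (q6 \land \lnot q1)); T q6; F \lnot (\lnot q4 \land \lnot q3)}.
T (q2 \land (\lnot q4 \land q3)): α-rule — add T q2, T (\lnot q4 \land q3).
T (q2 \land (q6 \land \lnot q1)): α-rule — add T q2, T (q6 \land \lnot q1).
F \lnot (\lnot q4 \land \lnot q3): α-rule — add T \lnot q4, T \lnot q3.
T (\lnot q4 \land q3): α-rule — add T \lnot q4, T q3.
× closes — contains both q3 and \lnot q3.
All 1 branch closes.
Every branch closed, so the premises entail the conclusion.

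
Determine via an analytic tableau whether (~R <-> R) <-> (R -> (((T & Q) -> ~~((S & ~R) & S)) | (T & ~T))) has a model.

Satisfiable

Initial set: {((~R <-> R) <-> (R -> (((T & Q) -> ~~((S & ~R) & S)) | (T & ~T))))}.
((~R <-> R) <-> (R -> (((T & Q) -> ~~((S & ~R) & S)) | (T & ~T)))): β-rule — branch into (~R <-> R), (R -> (((T & Q) -> ~~((S & ~R) & S)) | (T & ~T)))  //  ~(~R <-> R), ~(R -> (((T & Q) -> ~~((S & ~R) & S)) | (T & ~T))).
  branch 1 (add (~R <-> R), (R -> (((T & Q) -> ~~((S & ~R) & S)) | (T & ~T)))):
    (~R <-> R): β-rule — branch into ~R, R  //  ~~R, ~R.
      branch 1.1 (add ~R, R):
        × closes — contains both R and ~R.
      branch 1.2 (add ~~R, ~R):
        × closes — contains both R and ~R.
  branch 2 (add ~(~R <-> R), ~(R -> (((T & Q) -> ~~((S & ~R) & S)) | (T & ~T)))):
    ~(R -> (((T & Q) -> ~~((S & ~R) & S)) | (T & ~T))): α-rule — add R, ~(((T & Q) -> ~~((S & ~R) & S)) | (T & ~T)).
    ~(((T & Q) -> ~~((S & ~R) & S)) | (T & ~T)): α-rule — add ~((T & Q) -> ~~((S & ~R) & S)), ~(T & ~T).
    ~((T & Q) -> ~~((S & ~R) & S)): α-rule — add (T & Q), ~~~((S & ~R) & S).
    (T & Q): α-rule — add T, Q.
    ~~~((S & ~R) & S): drop double negation, giving ~((S & ~R) & S).
    ~(~R <-> R): β-rule — branch into ~R, ~R  //  ~~R, R.
      branch 2.1 (add ~R, ~R):
        × closes — contains both R and ~R.
      branch 2.2 (add ~~R, R):
        ~(T & ~T): β-rule — branch into ~T  //  ~~T.
          branch 2.2.1 (add ~T):
            × closes — contains both T and ~T.
          branch 2.2.2 (add ~~T):
            ~((S & ~R) & S): β-rule — branch into ~(S & ~R)  //  ~S.
              branch 2.2.2.1 (add ~(S & ~R)):
                ~(S & ~R): β-rule — branch into ~S  //  ~~R.
                  branch 2.2.2.1.1 (add ~S):
                    ○ open, literals {Q=T, R=T, S=F, T=T}.
                  branch 2.2.2.1.2 (add ~~R):
                    ○ open, literals {Q=T, R=T, T=T}.
              branch 2.2.2.2 (add ~S):
                ○ open, literals {Q=T, R=T, S=F, T=T}.
4 branches closed, 3 open.
An open branch gives a satisfying assignment: Q=T, R=T, S=F, T=T.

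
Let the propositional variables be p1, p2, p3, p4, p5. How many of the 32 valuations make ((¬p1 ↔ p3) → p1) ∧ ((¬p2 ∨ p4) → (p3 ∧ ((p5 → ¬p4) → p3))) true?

12

Initial set: {(((¬p1 ↔ p3) → p1) ∧ ((¬p2 ∨ p4) → (p3 ∧ ((p5 → ¬p4) → p3))))}.
(((¬p1 ↔ p3) → p1) ∧ ((¬p2 ∨ p4) → (p3 ∧ ((p5 → ¬p4) → p3)))): α-rule — add ((¬p1 ↔ p3) → p1), ((¬p2 ∨ p4) → (p3 ∧ ((p5 → ¬p4) → p3))).
((¬p1 ↔ p3) → p1): β-rule — branch into ¬(¬p1 ↔ p3)  //  p1.
  branch 1 (add ¬(¬p1 ↔ p3)):
    ((¬p2 ∨ p4) → (p3 ∧ ((p5 → ¬p4) → p3))): β-rule — branch into ¬(¬p2 ∨ p4)  //  (p3 ∧ ((p5 → ¬p4) → p3)).
      branch 1.1 (add ¬(¬p2 ∨ p4)):
        ¬(¬p2 ∨ p4): α-rule — add ¬¬p2, ¬p4.
        ¬(¬p1 ↔ p3): β-rule — branch into ¬p1, ¬p3  //  ¬¬p1, p3.
          branch 1.1.1 (add ¬p1, ¬p3):
            ○ open, literals {p1=false, p2=true, p3=false, p4=false}.
          branch 1.1.2 (add ¬¬p1, p3):
            ○ open, literals {p1=true, p2=true, p3=true, p4=false}.
      branch 1.2 (add (p3 ∧ ((p5 → ¬p4) → p3))):
        (p3 ∧ ((p5 → ¬p4) → p3)): α-rule — add p3, ((p5 → ¬p4) → p3).
        ¬(¬p1 ↔ p3): β-rule — branch into ¬p1, ¬p3  //  ¬¬p1, p3.
          branch 1.2.1 (add ¬p1, ¬p3):
            × closes — contains both p3 and ¬p3.
          branch 1.2.2 (add ¬¬p1, p3):
            ((p5 → ¬p4) → p3): β-rule — branch into ¬(p5 → ¬p4)  //  p3.
              branch 1.2.2.1 (add ¬(p5 → ¬p4)):
                ¬(p5 → ¬p4): α-rule — add p5, ¬¬p4.
                ○ open, literals {p1=true, p3=true, p4=true, p5=true}.
              branch 1.2.2.2 (add p3):
                ○ open, literals {p1=true, p3=true}.
  branch 2 (add p1):
    ((¬p2 ∨ p4) → (p3 ∧ ((p5 → ¬p4) → p3))): β-rule — branch into ¬(¬p2 ∨ p4)  //  (p3 ∧ ((p5 → ¬p4) → p3)).
      branch 2.1 (add ¬(¬p2 ∨ p4)):
        ¬(¬p2 ∨ p4): α-rule — add ¬¬p2, ¬p4.
        ○ open, literals {p1=true, p2=true, p4=false}.
      branch 2.2 (add (p3 ∧ ((p5 → ¬p4) → p3))):
        (p3 ∧ ((p5 → ¬p4) → p3)): α-rule — add p3, ((p5 → ¬p4) → p3).
        ((p5 → ¬p4) → p3): β-rule — branch into ¬(p5 → ¬p4)  //  p3.
          branch 2.2.1 (add ¬(p5 → ¬p4)):
            ¬(p5 → ¬p4): α-rule — add p5, ¬¬p4.
            ○ open, literals {p1=true, p3=true, p4=true, p5=true}.
          branch 2.2.2 (add p3):
            ○ open, literals {p1=true, p3=true}.
1 branch closed, 7 open.
Each open branch fixes some atoms; the unmentioned ones are free. Counting distinct full assignments: branch {p1=false, p2=true, p3=false, p4=false} (p5) contributes 2 new; branch {p1=true, p2=true, p3=true, p4=false} (p5) contributes 2 new; branch {p1=true, p3=true, p4=true, p5=true} (p2) contributes 2 new; branch {p1=true, p3=true} (p2, p4, p5) contributes 4 new; branch {p1=true, p2=true, p4=false} (p3, p5) contributes 2 new; branch {p1=true, p3=true, p4=true, p5=true} (p2) contributes 0 new; branch {p1=true, p3=true} (p2, p4, p5) contributes 0 new. Total: 12.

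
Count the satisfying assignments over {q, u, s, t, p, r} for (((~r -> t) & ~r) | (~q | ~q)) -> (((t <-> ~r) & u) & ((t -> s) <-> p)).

Initial set: {((((~r -> t) & ~r) | (~q | ~q)) -> (((t <-> ~r) & u) & ((t -> s) <-> p)))}.
((((~r -> t) & ~r) | (~q | ~q)) -> (((t <-> ~r) & u) & ((t -> s) <-> p))): β-rule — branch into ~(((~r -> t) & ~r) | (~q | ~q))  //  (((t <-> ~r) & u) & ((t -> s) <-> p)).
  branch 1 (add ~(((~r -> t) & ~r) | (~q | ~q))):
    ~(((~r -> t) & ~r) | (~q | ~q)): α-rule — add ~((~r -> t) & ~r), ~(~q | ~q).
    ~(~q | ~q): α-rule — add ~~q, ~~q.
    ~((~r -> t) & ~r): β-rule — branch into ~(~r -> t)  //  ~~r.
      branch 1.1 (add ~(~r -> t)):
        ~(~r -> t): α-rule — add ~r, ~t.
        ○ open, literals {q=true, r=false, t=false}.
      branch 1.2 (add ~~r):
        ○ open, literals {q=true, r=true}.
  branch 2 (add (((t <-> ~r) & u) & ((t -> s) <-> p))):
    (((t <-> ~r) & u) & ((t -> s) <-> p)): α-rule — add ((t <-> ~r) & u), ((t -> s) <-> p).
    ((t <-> ~r) & u): α-rule — add (t <-> ~r), u.
    ((t -> s) <-> p): β-rule — branch into (t -> s), p  //  ~(t -> s), ~p.
      branch 2.1 (add (t -> s), p):
        (t <-> ~r): β-rule — branch into t, ~r  //  ~t, ~~r.
          branch 2.1.1 (add t, ~r):
            (t -> s): β-rule — branch into ~t  //  s.
              branch 2.1.1.1 (add ~t):
                × closes — contains both t and ~t.
              branch 2.1.1.2 (add s):
                ○ open, literals {p=true, r=false, s=true, t=true, u=true}.
          branch 2.1.2 (add ~t, ~~r):
            (t -> s): β-rule — branch into ~t  //  s.
              branch 2.1.2.1 (add ~t):
                ○ open, literals {p=true, r=true, t=false, u=true}.
              branch 2.1.2.2 (add s):
                ○ open, literals {p=true, r=true, s=true, t=false, u=true}.
      branch 2.2 (add ~(t -> s), ~p):
        ~(t -> s): α-rule — add t, ~s.
        (t <-> ~r): β-rule — branch into t, ~r  //  ~t, ~~r.
          branch 2.2.1 (add t, ~r):
            ○ open, literals {p=false, r=false, s=false, t=true, u=true}.
          branch 2.2.2 (add ~t, ~~r):
            × closes — contains both t and ~t.
2 branches closed, 6 open.
Each open branch fixes some atoms; the unmentioned ones are free. Counting distinct full assignments: branch {q=true, r=false, t=false} (u, s, p) contributes 8 new; branch {q=true, r=true} (u, s, t, p) contributes 16 new; branch {p=true, r=false, s=true, t=true, u=true} (q) contributes 2 new; branch {p=true, r=true, t=false, u=true} (q, s) contributes 2 new; branch {p=true, r=true, s=true, t=false, u=true} (q) contributes 0 new; branch {p=false, r=false, s=false, t=true, u=true} (q) contributes 2 new. Total: 30.

30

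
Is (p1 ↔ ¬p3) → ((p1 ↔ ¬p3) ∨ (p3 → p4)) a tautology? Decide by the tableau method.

Valid

Assume the negation and expand:
Initial set: {F ((p1 ↔ ¬p3) → ((p1 ↔ ¬p3) ∨ (p3 → p4)))}.
F ((p1 ↔ ¬p3) → ((p1 ↔ ¬p3) ∨ (p3 → p4))): α-rule — add T (p1 ↔ ¬p3), F ((p1 ↔ ¬p3) ∨ (p3 → p4)).
F ((p1 ↔ ¬p3) ∨ (p3 → p4)): α-rule — add F (p1 ↔ ¬p3), F (p3 → p4).
F (p3 → p4): α-rule — add T p3, F p4.
T (p1 ↔ ¬p3): β-rule — branch into T p1, T ¬p3  //  F p1, F ¬p3.
  branch 1 (add T p1, T ¬p3):
    × closes — contains both p3 and ¬p3.
  branch 2 (add F p1, F ¬p3):
    F (p1 ↔ ¬p3): β-rule — branch into T p1, F ¬p3  //  F p1, T ¬p3.
      branch 2.1 (add T p1, F ¬p3):
        × closes — contains both p1 and ¬p1.
      branch 2.2 (add F p1, T ¬p3):
        × closes — contains both p3 and ¬p3.
All 3 branches close.
Every branch closed, so the negation is unsatisfiable and the formula is valid.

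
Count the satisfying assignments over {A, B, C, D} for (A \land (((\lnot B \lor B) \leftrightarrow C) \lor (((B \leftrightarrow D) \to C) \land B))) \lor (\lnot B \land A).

Initial set: {T ((A \land (((\lnot B \lor B) \leftrightarrow C) \lor (((B \leftrightarrow D) \to C) \land B))) \lor (\lnot B \land A))}.
T ((A \land (((\lnot B \lor B) \leftrightarrow C) \lor (((B \leftrightarrow D) \to C) \land B))) \lor (\lnot B \land A)): β-rule — branch into T (A \land (((\lnot B \lor B) \leftrightarrow C) \lor (((B \leftrightarrow D) \to C) \land B)))  //  T (\lnot B \land A).
  branch 1 (add T (A \land (((\lnot B \lor B) \leftrightarrow C) \lor (((B \leftrightarrow D) \to C) \land B)))):
    T (A \land (((\lnot B \lor B) \leftrightarrow C) \lor (((B \leftrightarrow D) \to C) \land B))): α-rule — add T A, T (((\lnot B \lor B) \leftrightarrow C) \lor (((B \leftrightarrow D) \to C) \land B)).
    T (((\lnot B \lor B) \leftrightarrow C) \lor (((B \leftrightarrow D) \to C) \land B)): β-rule — branch into T ((\lnot B \lor B) \leftrightarrow C)  //  T (((B \leftrightarrow D) \to C) \land B).
      branch 1.1 (add T ((\lnot B \lor B) \leftrightarrow C)):
        T ((\lnot B \lor B) \leftrightarrow C): β-rule — branch into T (\lnot B \lor B), T C  //  F (\lnot B \lor B), F C.
          branch 1.1.1 (add T (\lnot B \lor B), T C):
            T (\lnot B \lor B): β-rule — branch into T \lnot B  //  T B.
              branch 1.1.1.1 (add T \lnot B):
                ○ open, literals {A=1, B=0, C=1}.
              branch 1.1.1.2 (add T B):
                ○ open, literals {A=1, B=1, C=1}.
          branch 1.1.2 (add F (\lnot B \lor B), F C):
            F (\lnot B \lor B): α-rule — add F \lnot B, F B.
            × closes — contains both B and \lnot B.
      branch 1.2 (add T (((B \leftrightarrow D) \to C) \land B)):
        T (((B \leftrightarrow D) \to C) \land B): α-rule — add T ((B \leftrightarrow D) \to C), T B.
        T ((B \leftrightarrow D) \to C): β-rule — branch into F (B \leftrightarrow D)  //  T C.
          branch 1.2.1 (add F (B \leftrightarrow D)):
            F (B \leftrightarrow D): β-rule — branch into T B, F D  //  F B, T D.
              branch 1.2.1.1 (add T B, F D):
                ○ open, literals {A=1, B=1, D=0}.
              branch 1.2.1.2 (add F B, T D):
                × closes — contains both B and \lnot B.
          branch 1.2.2 (add T C):
            ○ open, literals {A=1, B=1, C=1}.
  branch 2 (add T (\lnot B \land A)):
    T (\lnot B \land A): α-rule — add T \lnot B, T A.
    ○ open, literals {A=1, B=0}.
2 branches closed, 5 open.
Each open branch fixes some atoms; the unmentioned ones are free. Counting distinct full assignments: branch {A=1, B=0, C=1} (D) contributes 2 new; branch {A=1, B=1, C=1} (D) contributes 2 new; branch {A=1, B=1, D=0} (C) contributes 1 new; branch {A=1, B=1, C=1} (D) contributes 0 new; branch {A=1, B=0} (C, D) contributes 2 new. Total: 7.

7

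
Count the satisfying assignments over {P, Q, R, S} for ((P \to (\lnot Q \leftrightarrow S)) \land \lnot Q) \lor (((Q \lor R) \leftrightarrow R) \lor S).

14

Initial set: {(((P \to (\lnot Q \leftrightarrow S)) \land \lnot Q) \lor (((Q \lor R) \leftrightarrow R) \lor S))}.
(((P \to (\lnot Q \leftrightarrow S)) \land \lnot Q) \lor (((Q \lor R) \leftrightarrow R) \lor S)): β-rule — branch into ((P \to (\lnot Q \leftrightarrow S)) \land \lnot Q)  //  (((Q \lor R) \leftrightarrow R) \lor S).
  branch 1 (add ((P \to (\lnot Q \leftrightarrow S)) \land \lnot Q)):
    ((P \to (\lnot Q \leftrightarrow S)) \land \lnot Q): α-rule — add (P \to (\lnot Q \leftrightarrow S)), \lnot Q.
    (P \to (\lnot Q \leftrightarrow S)): β-rule — branch into \lnot P  //  (\lnot Q \leftrightarrow S).
      branch 1.1 (add \lnot P):
        ○ open, literals {P=false, Q=false}.
      branch 1.2 (add (\lnot Q \leftrightarrow S)):
        (\lnot Q \leftrightarrow S): β-rule — branch into \lnot Q, S  //  \lnot \lnot Q, \lnot S.
          branch 1.2.1 (add \lnot Q, S):
            ○ open, literals {Q=false, S=true}.
          branch 1.2.2 (add \lnot \lnot Q, \lnot S):
            × closes — contains both Q and \lnot Q.
  branch 2 (add (((Q \lor R) \leftrightarrow R) \lor S)):
    (((Q \lor R) \leftrightarrow R) \lor S): β-rule — branch into ((Q \lor R) \leftrightarrow R)  //  S.
      branch 2.1 (add ((Q \lor R) \leftrightarrow R)):
        ((Q \lor R) \leftrightarrow R): β-rule — branch into (Q \lor R), R  //  \lnot (Q \lor R), \lnot R.
          branch 2.1.1 (add (Q \lor R), R):
            (Q \lor R): β-rule — branch into Q  //  R.
              branch 2.1.1.1 (add Q):
                ○ open, literals {Q=true, R=true}.
              branch 2.1.1.2 (add R):
                ○ open, literals {R=true}.
          branch 2.1.2 (add \lnot (Q \lor R), \lnot R):
            \lnot (Q \lor R): α-rule — add \lnot Q, \lnot R.
            ○ open, literals {Q=false, R=false}.
      branch 2.2 (add S):
        ○ open, literals {S=true}.
1 branch closed, 6 open.
Each open branch fixes some atoms; the unmentioned ones are free. Counting distinct full assignments: branch {P=false, Q=false} (R, S) contributes 4 new; branch {Q=false, S=true} (P, R) contributes 2 new; branch {Q=true, R=true} (P, S) contributes 4 new; branch {R=true} (P, Q, S) contributes 1 new; branch {Q=false, R=false} (P, S) contributes 1 new; branch {S=true} (P, Q, R) contributes 2 new. Total: 14.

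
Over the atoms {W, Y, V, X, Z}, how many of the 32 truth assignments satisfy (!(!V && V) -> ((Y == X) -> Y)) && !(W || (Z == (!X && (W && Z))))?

6

Initial set: {((!(!V && V) -> ((Y == X) -> Y)) && !(W || (Z == (!X && (W && Z)))))}.
((!(!V && V) -> ((Y == X) -> Y)) && !(W || (Z == (!X && (W && Z))))): α-rule — add (!(!V && V) -> ((Y == X) -> Y)), !(W || (Z == (!X && (W && Z)))).
!(W || (Z == (!X && (W && Z)))): α-rule — add !W, !(Z == (!X && (W && Z))).
(!(!V && V) -> ((Y == X) -> Y)): β-rule — branch into !!(!V && V)  //  ((Y == X) -> Y).
  branch 1 (add !!(!V && V)):
    !!(!V && V): α-rule — add !V, V.
    × closes — contains both V and !V.
  branch 2 (add ((Y == X) -> Y)):
    !(Z == (!X && (W && Z))): β-rule — branch into Z, !(!X && (W && Z))  //  !Z, (!X && (W && Z)).
      branch 2.1 (add Z, !(!X && (W && Z))):
        ((Y == X) -> Y): β-rule — branch into !(Y == X)  //  Y.
          branch 2.1.1 (add !(Y == X)):
            !(!X && (W && Z)): β-rule — branch into !!X  //  !(W && Z).
              branch 2.1.1.1 (add !!X):
                !(Y == X): β-rule — branch into Y, !X  //  !Y, X.
                  branch 2.1.1.1.1 (add Y, !X):
                    × closes — contains both X and !X.
                  branch 2.1.1.1.2 (add !Y, X):
                    ○ open, literals {W=0, X=1, Y=0, Z=1}.
              branch 2.1.1.2 (add !(W && Z)):
                !(Y == X): β-rule — branch into Y, !X  //  !Y, X.
                  branch 2.1.1.2.1 (add Y, !X):
                    !(W && Z): β-rule — branch into !W  //  !Z.
                      branch 2.1.1.2.1.1 (add !W):
                        ○ open, literals {W=0, X=0, Y=1, Z=1}.
                      branch 2.1.1.2.1.2 (add !Z):
                        × closes — contains both Z and !Z.
                  branch 2.1.1.2.2 (add !Y, X):
                    !(W && Z): β-rule — branch into !W  //  !Z.
                      branch 2.1.1.2.2.1 (add !W):
                        ○ open, literals {W=0, X=1, Y=0, Z=1}.
                      branch 2.1.1.2.2.2 (add !Z):
                        × closes — contains both Z and !Z.
          branch 2.1.2 (add Y):
            !(!X && (W && Z)): β-rule — branch into !!X  //  !(W && Z).
              branch 2.1.2.1 (add !!X):
                ○ open, literals {W=0, X=1, Y=1, Z=1}.
              branch 2.1.2.2 (add !(W && Z)):
                !(W && Z): β-rule — branch into !W  //  !Z.
                  branch 2.1.2.2.1 (add !W):
                    ○ open, literals {W=0, Y=1, Z=1}.
                  branch 2.1.2.2.2 (add !Z):
                    × closes — contains both Z and !Z.
      branch 2.2 (add !Z, (!X && (W && Z))):
        (!X && (W && Z)): α-rule — add !X, (W && Z).
        (W && Z): α-rule — add W, Z.
        × closes — contains both W and !W.
6 branches closed, 5 open.
Each open branch fixes some atoms; the unmentioned ones are free. Counting distinct full assignments: branch {W=0, X=1, Y=0, Z=1} (V) contributes 2 new; branch {W=0, X=0, Y=1, Z=1} (V) contributes 2 new; branch {W=0, X=1, Y=0, Z=1} (V) contributes 0 new; branch {W=0, X=1, Y=1, Z=1} (V) contributes 2 new; branch {W=0, Y=1, Z=1} (V, X) contributes 0 new. Total: 6.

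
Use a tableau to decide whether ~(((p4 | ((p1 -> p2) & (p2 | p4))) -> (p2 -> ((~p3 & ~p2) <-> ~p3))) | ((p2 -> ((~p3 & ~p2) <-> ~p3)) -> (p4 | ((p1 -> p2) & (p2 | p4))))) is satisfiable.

Initial set: {~(((p4 | ((p1 -> p2) & (p2 | p4))) -> (p2 -> ((~p3 & ~p2) <-> ~p3))) | ((p2 -> ((~p3 & ~p2) <-> ~p3)) -> (p4 | ((p1 -> p2) & (p2 | p4)))))}.
~(((p4 | ((p1 -> p2) & (p2 | p4))) -> (p2 -> ((~p3 & ~p2) <-> ~p3))) | ((p2 -> ((~p3 & ~p2) <-> ~p3)) -> (p4 | ((p1 -> p2) & (p2 | p4))))): α-rule — add ~((p4 | ((p1 -> p2) & (p2 | p4))) -> (p2 -> ((~p3 & ~p2) <-> ~p3))), ~((p2 -> ((~p3 & ~p2) <-> ~p3)) -> (p4 | ((p1 -> p2) & (p2 | p4)))).
~((p4 | ((p1 -> p2) & (p2 | p4))) -> (p2 -> ((~p3 & ~p2) <-> ~p3))): α-rule — add (p4 | ((p1 -> p2) & (p2 | p4))), ~(p2 -> ((~p3 & ~p2) <-> ~p3)).
~((p2 -> ((~p3 & ~p2) <-> ~p3)) -> (p4 | ((p1 -> p2) & (p2 | p4)))): α-rule — add (p2 -> ((~p3 & ~p2) <-> ~p3)), ~(p4 | ((p1 -> p2) & (p2 | p4))).
~(p2 -> ((~p3 & ~p2) <-> ~p3)): α-rule — add p2, ~((~p3 & ~p2) <-> ~p3).
~(p4 | ((p1 -> p2) & (p2 | p4))): α-rule — add ~p4, ~((p1 -> p2) & (p2 | p4)).
(p4 | ((p1 -> p2) & (p2 | p4))): β-rule — branch into p4  //  ((p1 -> p2) & (p2 | p4)).
  branch 1 (add p4):
    × closes — contains both p4 and ~p4.
  branch 2 (add ((p1 -> p2) & (p2 | p4))):
    ((p1 -> p2) & (p2 | p4)): α-rule — add (p1 -> p2), (p2 | p4).
    (p2 -> ((~p3 & ~p2) <-> ~p3)): β-rule — branch into ~p2  //  ((~p3 & ~p2) <-> ~p3).
      branch 2.1 (add ~p2):
        × closes — contains both p2 and ~p2.
      branch 2.2 (add ((~p3 & ~p2) <-> ~p3)):
        ~((~p3 & ~p2) <-> ~p3): β-rule — branch into (~p3 & ~p2), ~~p3  //  ~(~p3 & ~p2), ~p3.
          branch 2.2.1 (add (~p3 & ~p2), ~~p3):
            (~p3 & ~p2): α-rule — add ~p3, ~p2.
            × closes — contains both p3 and ~p3.
          branch 2.2.2 (add ~(~p3 & ~p2), ~p3):
            ~((p1 -> p2) & (p2 | p4)): β-rule — branch into ~(p1 -> p2)  //  ~(p2 | p4).
              branch 2.2.2.1 (add ~(p1 -> p2)):
                ~(p1 -> p2): α-rule — add p1, ~p2.
                × closes — contains both p2 and ~p2.
              branch 2.2.2.2 (add ~(p2 | p4)):
                ~(p2 | p4): α-rule — add ~p2, ~p4.
                × closes — contains both p2 and ~p2.
All 5 branches close.
Every branch closed; the formula is unsatisfiable.

Unsatisfiable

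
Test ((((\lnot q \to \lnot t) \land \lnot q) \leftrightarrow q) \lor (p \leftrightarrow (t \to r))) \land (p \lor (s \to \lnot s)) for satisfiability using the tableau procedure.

Initial set: {(((((\lnot q \to \lnot t) \land \lnot q) \leftrightarrow q) \lor (p \leftrightarrow (t \to r))) \land (p \lor (s \to \lnot s)))}.
(((((\lnot q \to \lnot t) \land \lnot q) \leftrightarrow q) \lor (p \leftrightarrow (t \to r))) \land (p \lor (s \to \lnot s))): α-rule — add ((((\lnot q \to \lnot t) \land \lnot q) \leftrightarrow q) \lor (p \leftrightarrow (t \to r))), (p \lor (s \to \lnot s)).
((((\lnot q \to \lnot t) \land \lnot q) \leftrightarrow q) \lor (p \leftrightarrow (t \to r))): β-rule — branch into (((\lnot q \to \lnot t) \land \lnot q) \leftrightarrow q)  //  (p \leftrightarrow (t \to r)).
  branch 1 (add (((\lnot q \to \lnot t) \land \lnot q) \leftrightarrow q)):
    (p \lor (s \to \lnot s)): β-rule — branch into p  //  (s \to \lnot s).
      branch 1.1 (add p):
        (((\lnot q \to \lnot t) \land \lnot q) \leftrightarrow q): β-rule — branch into ((\lnot q \to \lnot t) \land \lnot q), q  //  \lnot ((\lnot q \to \lnot t) \land \lnot q), \lnot q.
          branch 1.1.1 (add ((\lnot q \to \lnot t) \land \lnot q), q):
            ((\lnot q \to \lnot t) \land \lnot q): α-rule — add (\lnot q \to \lnot t), \lnot q.
            × closes — contains both q and \lnot q.
          branch 1.1.2 (add \lnot ((\lnot q \to \lnot t) \land \lnot q), \lnot q):
            \lnot ((\lnot q \to \lnot t) \land \lnot q): β-rule — branch into \lnot (\lnot q \to \lnot t)  //  \lnot \lnot q.
              branch 1.1.2.1 (add \lnot (\lnot q \to \lnot t)):
                \lnot (\lnot q \to \lnot t): α-rule — add \lnot q, \lnot \lnot t.
                ○ open, literals {p=1, q=0, t=1}.
              branch 1.1.2.2 (add \lnot \lnot q):
                × closes — contains both q and \lnot q.
      branch 1.2 (add (s \to \lnot s)):
        (((\lnot q \to \lnot t) \land \lnot q) \leftrightarrow q): β-rule — branch into ((\lnot q \to \lnot t) \land \lnot q), q  //  \lnot ((\lnot q \to \lnot t) \land \lnot q), \lnot q.
          branch 1.2.1 (add ((\lnot q \to \lnot t) \land \lnot q), q):
            ((\lnot q \to \lnot t) \land \lnot q): α-rule — add (\lnot q \to \lnot t), \lnot q.
            × closes — contains both q and \lnot q.
          branch 1.2.2 (add \lnot ((\lnot q \to \lnot t) \land \lnot q), \lnot q):
            (s \to \lnot s): β-rule — branch into \lnot s  //  \lnot s.
              branch 1.2.2.1 (add \lnot s):
                \lnot ((\lnot q \to \lnot t) \land \lnot q): β-rule — branch into \lnot (\lnot q \to \lnot t)  //  \lnot \lnot q.
                  branch 1.2.2.1.1 (add \lnot (\lnot q \to \lnot t)):
                    \lnot (\lnot q \to \lnot t): α-rule — add \lnot q, \lnot \lnot t.
                    ○ open, literals {q=0, s=0, t=1}.
                  branch 1.2.2.1.2 (add \lnot \lnot q):
                    × closes — contains both q and \lnot q.
              branch 1.2.2.2 (add \lnot s):
                \lnot ((\lnot q \to \lnot t) \land \lnot q): β-rule — branch into \lnot (\lnot q \to \lnot t)  //  \lnot \lnot q.
                  branch 1.2.2.2.1 (add \lnot (\lnot q \to \lnot t)):
                    \lnot (\lnot q \to \lnot t): α-rule — add \lnot q, \lnot \lnot t.
                    ○ open, literals {q=0, s=0, t=1}.
                  branch 1.2.2.2.2 (add \lnot \lnot q):
                    × closes — contains both q and \lnot q.
  branch 2 (add (p \leftrightarrow (t \to r))):
    (p \lor (s \to \lnot s)): β-rule — branch into p  //  (s \to \lnot s).
      branch 2.1 (add p):
        (p \leftrightarrow (t \to r)): β-rule — branch into p, (t \to r)  //  \lnot p, \lnot (t \to r).
          branch 2.1.1 (add p, (t \to r)):
            (t \to r): β-rule — branch into \lnot t  //  r.
              branch 2.1.1.1 (add \lnot t):
                ○ open, literals {p=1, t=0}.
              branch 2.1.1.2 (add r):
                ○ open, literals {p=1, r=1}.
          branch 2.1.2 (add \lnot p, \lnot (t \to r)):
            × closes — contains both p and \lnot p.
      branch 2.2 (add (s \to \lnot s)):
        (p \leftrightarrow (t \to r)): β-rule — branch into p, (t \to r)  //  \lnot p, \lnot (t \to r).
          branch 2.2.1 (add p, (t \to r)):
            (s \to \lnot s): β-rule — branch into \lnot s  //  \lnot s.
              branch 2.2.1.1 (add \lnot s):
                (t \to r): β-rule — branch into \lnot t  //  r.
                  branch 2.2.1.1.1 (add \lnot t):
                    ○ open, literals {p=1, s=0, t=0}.
                  branch 2.2.1.1.2 (add r):
                    ○ open, literals {p=1, r=1, s=0}.
              branch 2.2.1.2 (add \lnot s):
                (t \to r): β-rule — branch into \lnot t  //  r.
                  branch 2.2.1.2.1 (add \lnot t):
                    ○ open, literals {p=1, s=0, t=0}.
                  branch 2.2.1.2.2 (add r):
                    ○ open, literals {p=1, r=1, s=0}.
          branch 2.2.2 (add \lnot p, \lnot (t \to r)):
            \lnot (t \to r): α-rule — add t, \lnot r.
            (s \to \lnot s): β-rule — branch into \lnot s  //  \lnot s.
              branch 2.2.2.1 (add \lnot s):
                ○ open, literals {p=0, r=0, s=0, t=1}.
              branch 2.2.2.2 (add \lnot s):
                ○ open, literals {p=0, r=0, s=0, t=1}.
6 branches closed, 11 open.
An open branch gives a satisfying assignment: p=1, q=0, t=1.

Satisfiable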